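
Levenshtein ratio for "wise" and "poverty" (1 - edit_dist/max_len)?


Word 1: "wise" (length 4)
Word 2: "poverty" (length 7)
One optimal edit sequence:
  1. substitute 'w' -> 'p'  (+1)
  2. substitute 'i' -> 'o'  (+1)
  3. substitute 's' -> 'v'  (+1)
  4. keep 'e'
  5. insert 'r'  (+1)
  6. insert 't'  (+1)
  7. insert 'y'  (+1)
Edit distance = 6
Max length = max(4, 7) = 7
Similarity = 1 - 6/7
= 0.1429


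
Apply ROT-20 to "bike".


Word: "bike"
Shift: 20
Each letter → (letter + shift) mod 26:
  'b' (1) + 20 = 21 → 'v'
  'i' (8) + 20 = 2 → 'c'
  'k' (10) + 20 = 4 → 'e'
  'e' (4) + 20 = 24 → 'y'
Result = "vcey"


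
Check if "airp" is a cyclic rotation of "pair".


Word: "pair", Candidate: "airp"
Method: check if candidate is substring of word+word
"pairpair" contains "airp"? Yes
Is rotation = Yes


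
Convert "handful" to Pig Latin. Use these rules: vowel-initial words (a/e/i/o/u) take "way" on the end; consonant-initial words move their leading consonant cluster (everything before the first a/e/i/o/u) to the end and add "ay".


Word: "handful"
Starts with consonant(s) → move to end, add 'ay'
Consonant cluster: "h"
Pig Latin = "andfulhay"


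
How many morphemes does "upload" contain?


Word: "upload"
Morphemes: up- | load
Each morpheme carries meaning
= 2 morphemes


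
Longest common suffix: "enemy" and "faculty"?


Word 1: "enemy"
Word 2: "faculty"
Comparing from end:
  Pos -1: 'y' == 'y'
  Pos -2: 'm' != 't' (stop)
LCS = "y" (length 1)


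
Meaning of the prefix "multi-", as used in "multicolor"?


Prefix: multi-
Example: multicolor = multi- + color
Meaning = many


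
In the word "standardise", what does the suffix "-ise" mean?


Suffix: -ise
Example: standardise = standard + -ise
Meaning = to make


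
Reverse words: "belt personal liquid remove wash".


Original: "belt personal liquid remove wash"
Words (1..n): belt | personal | liquid | remove | wash
Reversed (n..1): wash | remove | liquid | personal | belt
Result = "wash remove liquid personal belt"


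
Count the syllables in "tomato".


Word: "tomato"
Syllable breakdown: to-ma-to
Counting: 3 parts
= 3 syllables


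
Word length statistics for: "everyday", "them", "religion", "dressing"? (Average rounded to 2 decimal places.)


Lengths: "everyday"=8, "them"=4, "religion"=8, "dressing"=8
Sum = 28, Count = 4
Average = 28/4 = 7.00
= avg=7.00, min=4, max=8


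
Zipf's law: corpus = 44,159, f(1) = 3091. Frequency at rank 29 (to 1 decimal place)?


Zipf's law: f(r) = f(1) / r
f(1) = 3091
f(29) = 3091 / 29
= 106.6 occurrences


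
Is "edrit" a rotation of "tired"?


Word: "tired", Candidate: "edrit"
Method: check if candidate is substring of word+word
"tiredtired" contains "edrit"? No
Is rotation = No


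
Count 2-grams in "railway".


Word: "railway" (length 7)
Number of 2-grams = length - 2 + 1 = 7 - 2 + 1
= 6


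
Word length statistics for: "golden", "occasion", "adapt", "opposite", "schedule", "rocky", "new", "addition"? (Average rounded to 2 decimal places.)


Lengths: "golden"=6, "occasion"=8, "adapt"=5, "opposite"=8, "schedule"=8, "rocky"=5, "new"=3, "addition"=8
Sum = 51, Count = 8
Average = 51/8 = 6.38
= avg=6.38, min=3, max=8


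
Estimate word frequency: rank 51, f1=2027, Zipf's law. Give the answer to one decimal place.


Zipf's law: f(r) = f(1) / r
f(1) = 2027
f(51) = 2027 / 51
= 39.7 occurrences


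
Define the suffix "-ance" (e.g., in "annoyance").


Suffix: -ance
As in: annoyance -> annoy + -ance
Meaning = state of


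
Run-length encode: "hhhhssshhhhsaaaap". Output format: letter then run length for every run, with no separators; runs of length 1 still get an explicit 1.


String: "hhhhssshhhhsaaaap"
Scanning for consecutive runs:
  'h' x 4
  's' x 3
  'h' x 4
  's' x 1
  'a' x 4
  'p' x 1
RLE = "h4s3h4s1a4p1"


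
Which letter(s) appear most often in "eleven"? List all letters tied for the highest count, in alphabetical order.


Word: "eleven"
Letter counts:
  'e': 3
  'l': 1
  'n': 1
  'v': 1
Maximum count = 3
Most frequent = 'e' (3 times each)


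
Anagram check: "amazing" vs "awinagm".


Word 1: "amazing" → sorted: aagimnz
Word 2: "awinagm" → sorted: aagimnw
Same letters? aagimnz != aagimnw
Anagram = No


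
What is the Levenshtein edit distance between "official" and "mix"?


Word 1: "official" (length 8)
Word 2: "mix" (length 3)
One optimal edit sequence (insert/delete/substitute each cost 1):
  1. delete 'o'  (+1)
  2. delete 'f'  (+1)
  3. delete 'f'  (+1)
  4. delete 'i'  (+1)
  5. substitute 'c' -> 'm'  (+1)
  6. keep 'i'
  7. delete 'a'  (+1)
  8. substitute 'l' -> 'x'  (+1)
Total edit operations: 7
Edit distance = 7


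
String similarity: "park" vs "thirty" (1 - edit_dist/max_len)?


Word 1: "park" (length 4)
Word 2: "thirty" (length 6)
One optimal edit sequence:
  1. insert 't'  (+1)
  2. substitute 'p' -> 'h'  (+1)
  3. substitute 'a' -> 'i'  (+1)
  4. keep 'r'
  5. insert 't'  (+1)
  6. substitute 'k' -> 'y'  (+1)
Edit distance = 5
Max length = max(4, 6) = 6
Similarity = 1 - 5/6
= 0.1667


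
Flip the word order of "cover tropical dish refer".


Original: "cover tropical dish refer"
Words (1..n): cover | tropical | dish | refer
Reversed (n..1): refer | dish | tropical | cover
Result = "refer dish tropical cover"


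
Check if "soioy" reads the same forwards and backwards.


Word: "soioy"
Reversed: "yoios"
Forward == Backward? soioy != yoios
Palindrome = No


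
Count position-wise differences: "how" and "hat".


Comparing character by character (same length = 3):
  Pos 0: 'h' vs 'h' =
  Pos 1: 'o' vs 'a' !=
  Pos 2: 'w' vs 't' !=
Hamming distance = 2


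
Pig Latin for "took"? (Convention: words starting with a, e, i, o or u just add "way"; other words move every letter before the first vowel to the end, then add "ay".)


Word: "took"
Starts with consonant(s) → move to end, add 'ay'
Consonant cluster: "t"
Pig Latin = "ooktay"


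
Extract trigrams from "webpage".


Word: "webpage" (length 7)
Number of trigrams = 7 - 3 + 1 = 5
  Position 0: "web"
  Position 1: "ebp"
  Position 2: "bpa"
  Position 3: "pag"
  Position 4: "age"
Trigrams = "web", "ebp", "bpa", "pag", "age"


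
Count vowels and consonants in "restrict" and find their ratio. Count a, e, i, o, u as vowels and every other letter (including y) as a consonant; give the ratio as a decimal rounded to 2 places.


Word: "restrict"
Vowels (a,e,i,o,u): 2
Consonants: 6
Ratio = 2/6
= 0.33


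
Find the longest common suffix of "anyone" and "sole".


Word 1: "anyone"
Word 2: "sole"
Comparing from end:
  Pos -1: 'e' == 'e'
  Pos -2: 'n' != 'l' (stop)
LCS = "e" (length 1)


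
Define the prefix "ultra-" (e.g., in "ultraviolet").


Prefix: ultra-
Example: ultraviolet = ultra- + violet
Meaning = beyond


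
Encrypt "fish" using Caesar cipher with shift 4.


Word: "fish"
Shift: 4
Each letter → (letter + shift) mod 26:
  'f' (5) + 4 = 9 → 'j'
  'i' (8) + 4 = 12 → 'm'
  's' (18) + 4 = 22 → 'w'
  'h' (7) + 4 = 11 → 'l'
Result = "jmwl"


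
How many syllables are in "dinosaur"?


Word: "dinosaur"
Syllable breakdown: di · no · saur
Counting: 3 parts
= 3 syllables


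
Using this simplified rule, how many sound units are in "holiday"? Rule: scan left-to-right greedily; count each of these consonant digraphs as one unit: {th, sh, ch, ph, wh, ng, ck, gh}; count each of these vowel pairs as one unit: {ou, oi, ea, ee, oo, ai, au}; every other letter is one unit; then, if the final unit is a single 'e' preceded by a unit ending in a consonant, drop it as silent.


Word: "holiday" (7 letters)
Left-to-right scan:
  1. 'h' (letter)
  2. 'o' (letter)
  3. 'l' (letter)
  4. 'i' (letter)
  5. 'd' (letter)
  6. 'a' (letter)
  7. 'y' (letter)
Units from scan: 7
Sound units = 7 units


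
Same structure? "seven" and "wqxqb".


Pattern of "seven": [0, 1, 2, 1, 3]
Pattern of "wqxqb": [0, 1, 2, 1, 3]
Patterns match
Same pattern = Yes


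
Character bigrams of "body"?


Word: "body" (length 4)
Number of bigrams = 4 - 2 + 1 = 3
  Position 0: "bo"
  Position 1: "od"
  Position 2: "dy"
Bigrams = "bo", "od", "dy"


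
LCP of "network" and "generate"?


Word 1: "network"
Word 2: "generate"
Comparing from start:
  Pos 0: 'n' != 'g' (stop)
LCP = "" (length 0)


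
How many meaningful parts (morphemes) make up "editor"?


Word: "editor"
Morphemes: edit + -or
Each morpheme carries meaning
= 2 morphemes


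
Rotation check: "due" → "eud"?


Word: "due", Candidate: "eud"
Method: check if candidate is substring of word+word
"duedue" contains "eud"? No
Is rotation = No


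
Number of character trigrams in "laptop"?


Word: "laptop" (length 6)
Number of 3-grams = length - 3 + 1 = 6 - 3 + 1
= 4


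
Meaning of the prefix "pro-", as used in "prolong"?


Prefix: pro-
Example: prolong = pro- + long
Meaning = forward / in favor of


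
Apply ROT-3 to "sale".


Word: "sale"
Shift: 3
Each letter → (letter + shift) mod 26:
  's' (18) + 3 = 21 → 'v'
  'a' (0) + 3 = 3 → 'd'
  'l' (11) + 3 = 14 → 'o'
  'e' (4) + 3 = 7 → 'h'
Result = "vdoh"


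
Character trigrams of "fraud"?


Word: "fraud" (length 5)
Number of trigrams = 5 - 3 + 1 = 3
  Position 0: "fra"
  Position 1: "rau"
  Position 2: "aud"
Trigrams = "fra", "rau", "aud"


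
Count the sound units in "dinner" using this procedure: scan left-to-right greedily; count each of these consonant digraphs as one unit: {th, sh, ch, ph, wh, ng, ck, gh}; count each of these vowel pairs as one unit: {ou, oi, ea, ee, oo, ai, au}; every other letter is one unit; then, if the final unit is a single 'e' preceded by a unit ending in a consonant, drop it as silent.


Word: "dinner" (6 letters)
Left-to-right scan:
  1. 'd' (letter)
  2. 'i' (letter)
  3. 'n' (letter)
  4. 'n' (letter)
  5. 'e' (letter)
  6. 'r' (letter)
Units from scan: 6
Sound units = 6 units


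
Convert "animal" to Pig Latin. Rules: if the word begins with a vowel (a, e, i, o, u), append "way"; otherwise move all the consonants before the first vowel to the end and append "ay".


Word: "animal"
Starts with vowel → add 'way'
Pig Latin = "animalway"


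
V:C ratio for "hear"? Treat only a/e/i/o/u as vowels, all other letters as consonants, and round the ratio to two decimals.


Word: "hear"
Vowels (a,e,i,o,u): 2
Consonants: 2
Ratio = 2/2
= 1.00


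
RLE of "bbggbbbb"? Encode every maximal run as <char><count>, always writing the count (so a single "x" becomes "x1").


String: "bbggbbbb"
Scanning for consecutive runs:
  'b' x 2
  'g' x 2
  'b' x 4
RLE = "b2g2b4"


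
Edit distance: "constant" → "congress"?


Word 1: "constant" (length 8)
Word 2: "congress" (length 8)
One optimal edit sequence (insert/delete/substitute each cost 1):
  1. keep 'c'
  2. keep 'o'
  3. keep 'n'
  4. substitute 's' -> 'g'  (+1)
  5. substitute 't' -> 'r'  (+1)
  6. substitute 'a' -> 'e'  (+1)
  7. substitute 'n' -> 's'  (+1)
  8. substitute 't' -> 's'  (+1)
Total edit operations: 5
Edit distance = 5


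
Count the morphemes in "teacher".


Word: "teacher"
Morphemes: teach / -er
Each morpheme carries meaning
= 2 morphemes


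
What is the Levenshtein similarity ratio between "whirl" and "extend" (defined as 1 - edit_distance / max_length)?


Word 1: "whirl" (length 5)
Word 2: "extend" (length 6)
One optimal edit sequence:
  1. insert 'e'  (+1)
  2. substitute 'w' -> 'x'  (+1)
  3. substitute 'h' -> 't'  (+1)
  4. substitute 'i' -> 'e'  (+1)
  5. substitute 'r' -> 'n'  (+1)
  6. substitute 'l' -> 'd'  (+1)
Edit distance = 6
Max length = max(5, 6) = 6
Similarity = 1 - 6/6
= 0.0000


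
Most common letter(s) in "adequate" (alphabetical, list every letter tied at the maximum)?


Word: "adequate"
Letter counts:
  'a': 2
  'd': 1
  'e': 2
  'q': 1
  't': 1
  'u': 1
Maximum count = 2
Most frequent = 'a', 'e' (2 times each)


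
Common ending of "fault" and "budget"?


Word 1: "fault"
Word 2: "budget"
Comparing from end:
  Pos -1: 't' == 't'
  Pos -2: 'l' != 'e' (stop)
LCS = "t" (length 1)


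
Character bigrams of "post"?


Word: "post" (length 4)
Number of bigrams = 4 - 2 + 1 = 3
  Position 0: "po"
  Position 1: "os"
  Position 2: "st"
Bigrams = "po", "os", "st"


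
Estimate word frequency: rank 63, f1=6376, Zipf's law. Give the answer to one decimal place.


Zipf's law: f(r) = f(1) / r
f(1) = 6376
f(63) = 6376 / 63
= 101.2 occurrences


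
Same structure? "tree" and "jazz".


Pattern of "tree": [0, 1, 2, 2]
Pattern of "jazz": [0, 1, 2, 2]
Patterns match
Same pattern = Yes


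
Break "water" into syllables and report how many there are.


Word: "water"
Syllable breakdown: wa-ter
Counting: 2 parts
= 2 syllables


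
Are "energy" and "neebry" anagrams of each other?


Word 1: "energy" → sorted: eegnry
Word 2: "neebry" → sorted: beenry
Same letters? eegnry != beenry
Anagram = No


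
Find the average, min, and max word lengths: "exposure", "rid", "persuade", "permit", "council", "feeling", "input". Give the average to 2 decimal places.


Lengths: "exposure"=8, "rid"=3, "persuade"=8, "permit"=6, "council"=7, "feeling"=7, "input"=5
Sum = 44, Count = 7
Average = 44/7 = 6.29
= avg=6.29, min=3, max=8


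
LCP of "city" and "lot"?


Word 1: "city"
Word 2: "lot"
Comparing from start:
  Pos 0: 'c' != 'l' (stop)
LCP = "" (length 0)


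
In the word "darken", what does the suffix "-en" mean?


Suffix: -en
As in: darken -> dark + -en
Meaning = to make / become


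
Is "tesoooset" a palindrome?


Word: "tesoooset"
Reversed: "tesoooset"
Forward == Backward? tesoooset == tesoooset
Palindrome = Yes


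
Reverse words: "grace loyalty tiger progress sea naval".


Original: "grace loyalty tiger progress sea naval"
Words (1..n): grace | loyalty | tiger | progress | sea | naval
Reversed (n..1): naval | sea | progress | tiger | loyalty | grace
Result = "naval sea progress tiger loyalty grace"


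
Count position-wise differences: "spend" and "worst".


Comparing character by character (same length = 5):
  Pos 0: 's' vs 'w' !=
  Pos 1: 'p' vs 'o' !=
  Pos 2: 'e' vs 'r' !=
  Pos 3: 'n' vs 's' !=
  Pos 4: 'd' vs 't' !=
Hamming distance = 5


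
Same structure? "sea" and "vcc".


Pattern of "sea": [0, 1, 2]
Pattern of "vcc": [0, 1, 1]
Patterns do not match
Same pattern = No


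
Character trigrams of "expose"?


Word: "expose" (length 6)
Number of trigrams = 6 - 3 + 1 = 4
  Position 0: "exp"
  Position 1: "xpo"
  Position 2: "pos"
  Position 3: "ose"
Trigrams = "exp", "xpo", "pos", "ose"


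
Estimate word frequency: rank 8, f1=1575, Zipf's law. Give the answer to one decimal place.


Zipf's law: f(r) = f(1) / r
f(1) = 1575
f(8) = 1575 / 8
= 196.9 occurrences


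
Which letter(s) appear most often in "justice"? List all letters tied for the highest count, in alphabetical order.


Word: "justice"
Letter counts:
  'c': 1
  'e': 1
  'i': 1
  'j': 1
  's': 1
  't': 1
  'u': 1
Maximum count = 1
Most frequent = 'c', 'e', 'i', 'j', 's', 't', 'u' (1 time each)


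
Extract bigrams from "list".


Word: "list" (length 4)
Number of bigrams = 4 - 2 + 1 = 3
  Position 0: "li"
  Position 1: "is"
  Position 2: "st"
Bigrams = "li", "is", "st"


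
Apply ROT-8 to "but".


Word: "but"
Shift: 8
Each letter → (letter + shift) mod 26:
  'b' (1) + 8 = 9 → 'j'
  'u' (20) + 8 = 2 → 'c'
  't' (19) + 8 = 1 → 'b'
Result = "jcb"


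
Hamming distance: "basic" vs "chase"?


Comparing character by character (same length = 5):
  Pos 0: 'b' vs 'c' !=
  Pos 1: 'a' vs 'h' !=
  Pos 2: 's' vs 'a' !=
  Pos 3: 'i' vs 's' !=
  Pos 4: 'c' vs 'e' !=
Hamming distance = 5


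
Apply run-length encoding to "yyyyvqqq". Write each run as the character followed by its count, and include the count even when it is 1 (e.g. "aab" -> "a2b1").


String: "yyyyvqqq"
Scanning for consecutive runs:
  'y' x 4
  'v' x 1
  'q' x 3
RLE = "y4v1q3"


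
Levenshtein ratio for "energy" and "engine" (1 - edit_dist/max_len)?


Word 1: "energy" (length 6)
Word 2: "engine" (length 6)
One optimal edit sequence:
  1. keep 'e'
  2. keep 'n'
  3. substitute 'e' -> 'g'  (+1)
  4. substitute 'r' -> 'i'  (+1)
  5. substitute 'g' -> 'n'  (+1)
  6. substitute 'y' -> 'e'  (+1)
Edit distance = 4
Max length = max(6, 6) = 6
Similarity = 1 - 4/6
= 0.3333


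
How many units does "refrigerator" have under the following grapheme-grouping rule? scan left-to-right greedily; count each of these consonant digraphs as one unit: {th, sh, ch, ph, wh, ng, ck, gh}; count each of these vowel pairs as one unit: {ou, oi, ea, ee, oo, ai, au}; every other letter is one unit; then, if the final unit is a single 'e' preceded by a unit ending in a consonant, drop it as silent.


Word: "refrigerator" (12 letters)
Left-to-right scan:
  (1) 'r' (letter)
  (2) 'e' (letter)
  (3) 'f' (letter)
  (4) 'r' (letter)
  (5) 'i' (letter)
  (6) 'g' (letter)
  (7) 'e' (letter)
  (8) 'r' (letter)
  (9) 'a' (letter)
  (10) 't' (letter)
  (11) 'o' (letter)
  (12) 'r' (letter)
Units from scan: 12
Sound units = 12 units


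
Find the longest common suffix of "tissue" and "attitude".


Word 1: "tissue"
Word 2: "attitude"
Comparing from end:
  Pos -1: 'e' == 'e'
  Pos -2: 'u' != 'd' (stop)
LCS = "e" (length 1)


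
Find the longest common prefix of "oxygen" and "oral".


Word 1: "oxygen"
Word 2: "oral"
Comparing from start:
  Pos 0: 'o' == 'o'
  Pos 1: 'x' != 'r' (stop)
LCP = "o" (length 1)


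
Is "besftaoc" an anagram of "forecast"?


Word 1: "forecast" → sorted: aceforst
Word 2: "besftaoc" → sorted: abcefost
Same letters? aceforst != abcefost
Anagram = No


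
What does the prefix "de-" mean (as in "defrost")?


Prefix: de-
As in: defrost -> de- + frost
Meaning = remove / reverse


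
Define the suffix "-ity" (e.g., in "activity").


Suffix: -ity
Example: activity (active + -ity, with a spelling change)
Meaning = quality of


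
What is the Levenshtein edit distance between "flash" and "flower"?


Word 1: "flash" (length 5)
Word 2: "flower" (length 6)
One optimal edit sequence (insert/delete/substitute each cost 1):
  1. keep 'f'
  2. keep 'l'
  3. insert 'o'  (+1)
  4. substitute 'a' -> 'w'  (+1)
  5. substitute 's' -> 'e'  (+1)
  6. substitute 'h' -> 'r'  (+1)
Total edit operations: 4
Edit distance = 4


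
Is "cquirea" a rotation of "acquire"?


Word: "acquire", Candidate: "cquirea"
Method: check if candidate is substring of word+word
"acquireacquire" contains "cquirea"? Yes
Is rotation = Yes


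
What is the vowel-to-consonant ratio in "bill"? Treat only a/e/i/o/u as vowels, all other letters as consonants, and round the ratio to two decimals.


Word: "bill"
Vowels (a,e,i,o,u): 1
Consonants: 3
Ratio = 1/3
= 0.33


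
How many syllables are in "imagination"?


Word: "imagination"
Syllable breakdown: i-mag-i-na-tion
Counting: 5 parts
= 5 syllables


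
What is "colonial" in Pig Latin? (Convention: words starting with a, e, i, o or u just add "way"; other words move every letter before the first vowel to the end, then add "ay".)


Word: "colonial"
Starts with consonant(s) → move to end, add 'ay'
Consonant cluster: "c"
Pig Latin = "olonialcay"


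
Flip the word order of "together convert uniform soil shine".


Original: "together convert uniform soil shine"
Words (1..n): together | convert | uniform | soil | shine
Reversed (n..1): shine | soil | uniform | convert | together
Result = "shine soil uniform convert together"


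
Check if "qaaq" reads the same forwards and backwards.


Word: "qaaq"
Reversed: "qaaq"
Forward == Backward? qaaq == qaaq
Palindrome = Yes


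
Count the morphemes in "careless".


Word: "careless"
Morphemes: care | -less
Each morpheme carries meaning
= 2 morphemes


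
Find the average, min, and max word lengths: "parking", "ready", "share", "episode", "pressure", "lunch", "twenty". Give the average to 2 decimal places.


Lengths: "parking"=7, "ready"=5, "share"=5, "episode"=7, "pressure"=8, "lunch"=5, "twenty"=6
Sum = 43, Count = 7
Average = 43/7 = 6.14
= avg=6.14, min=5, max=8


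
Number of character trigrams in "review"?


Word: "review" (length 6)
Number of 3-grams = length - 3 + 1 = 6 - 3 + 1
= 4


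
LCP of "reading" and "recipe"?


Word 1: "reading"
Word 2: "recipe"
Comparing from start:
  Pos 0: 'r' == 'r'
  Pos 1: 'e' == 'e'
  Pos 2: 'a' != 'c' (stop)
LCP = "re" (length 2)


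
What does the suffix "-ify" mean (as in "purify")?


Suffix: -ify
Example: purify (pure + -ify, with a spelling change)
Meaning = to make


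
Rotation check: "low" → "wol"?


Word: "low", Candidate: "wol"
Method: check if candidate is substring of word+word
"lowlow" contains "wol"? No
Is rotation = No


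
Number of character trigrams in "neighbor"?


Word: "neighbor" (length 8)
Number of 3-grams = length - 3 + 1 = 8 - 3 + 1
= 6


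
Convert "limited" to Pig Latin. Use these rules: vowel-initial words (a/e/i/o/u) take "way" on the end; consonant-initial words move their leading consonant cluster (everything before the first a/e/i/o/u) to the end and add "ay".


Word: "limited"
Starts with consonant(s) → move to end, add 'ay'
Consonant cluster: "l"
Pig Latin = "imitedlay"


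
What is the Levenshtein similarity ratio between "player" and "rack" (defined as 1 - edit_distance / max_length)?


Word 1: "player" (length 6)
Word 2: "rack" (length 4)
One optimal edit sequence:
  1. delete 'p'  (+1)
  2. substitute 'l' -> 'r'  (+1)
  3. keep 'a'
  4. delete 'y'  (+1)
  5. substitute 'e' -> 'c'  (+1)
  6. substitute 'r' -> 'k'  (+1)
Edit distance = 5
Max length = max(6, 4) = 6
Similarity = 1 - 5/6
= 0.1667


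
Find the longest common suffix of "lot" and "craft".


Word 1: "lot"
Word 2: "craft"
Comparing from end:
  Pos -1: 't' == 't'
  Pos -2: 'o' != 'f' (stop)
LCS = "t" (length 1)


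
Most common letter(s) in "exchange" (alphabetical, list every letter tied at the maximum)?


Word: "exchange"
Letter counts:
  'a': 1
  'c': 1
  'e': 2
  'g': 1
  'h': 1
  'n': 1
  'x': 1
Maximum count = 2
Most frequent = 'e' (2 times each)


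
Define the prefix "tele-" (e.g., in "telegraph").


Prefix: tele-
Example: telegraph = tele- + graph
Meaning = distant


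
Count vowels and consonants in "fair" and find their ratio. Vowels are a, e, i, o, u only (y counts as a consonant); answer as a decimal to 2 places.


Word: "fair"
Vowels (a,e,i,o,u): 2
Consonants: 2
Ratio = 2/2
= 1.00


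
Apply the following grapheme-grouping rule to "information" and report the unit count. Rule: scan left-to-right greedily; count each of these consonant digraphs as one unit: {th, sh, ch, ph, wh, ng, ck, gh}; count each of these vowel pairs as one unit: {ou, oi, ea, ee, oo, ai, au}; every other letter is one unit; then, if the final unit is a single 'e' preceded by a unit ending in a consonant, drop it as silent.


Word: "information" (11 letters)
Left-to-right scan:
  [1] 'i' (letter)
  [2] 'n' (letter)
  [3] 'f' (letter)
  [4] 'o' (letter)
  [5] 'r' (letter)
  [6] 'm' (letter)
  [7] 'a' (letter)
  [8] 't' (letter)
  [9] 'i' (letter)
  [10] 'o' (letter)
  [11] 'n' (letter)
Units from scan: 11
Sound units = 11 units


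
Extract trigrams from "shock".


Word: "shock" (length 5)
Number of trigrams = 5 - 3 + 1 = 3
  Position 0: "sho"
  Position 1: "hoc"
  Position 2: "ock"
Trigrams = "sho", "hoc", "ock"


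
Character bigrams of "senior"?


Word: "senior" (length 6)
Number of bigrams = 6 - 2 + 1 = 5
  Position 0: "se"
  Position 1: "en"
  Position 2: "ni"
  Position 3: "io"
  Position 4: "or"
Bigrams = "se", "en", "ni", "io", "or"


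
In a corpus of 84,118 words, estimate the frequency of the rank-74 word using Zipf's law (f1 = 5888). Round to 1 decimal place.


Zipf's law: f(r) = f(1) / r
f(1) = 5888
f(74) = 5888 / 74
= 79.6 occurrences


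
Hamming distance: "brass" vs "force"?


Comparing character by character (same length = 5):
  Pos 0: 'b' vs 'f' !=
  Pos 1: 'r' vs 'o' !=
  Pos 2: 'a' vs 'r' !=
  Pos 3: 's' vs 'c' !=
  Pos 4: 's' vs 'e' !=
Hamming distance = 5


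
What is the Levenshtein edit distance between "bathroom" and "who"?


Word 1: "bathroom" (length 8)
Word 2: "who" (length 3)
One optimal edit sequence (insert/delete/substitute each cost 1):
  1. delete 'b'  (+1)
  2. delete 'a'  (+1)
  3. substitute 't' -> 'w'  (+1)
  4. keep 'h'
  5. delete 'r'  (+1)
  6. delete 'o'  (+1)
  7. keep 'o'
  8. delete 'm'  (+1)
Total edit operations: 6
Edit distance = 6


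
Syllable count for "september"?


Word: "september"
Syllable breakdown: sep / tem / ber
Counting: 3 parts
= 3 syllables


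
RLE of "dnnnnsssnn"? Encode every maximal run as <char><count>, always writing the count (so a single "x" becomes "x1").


String: "dnnnnsssnn"
Scanning for consecutive runs:
  'd' x 1
  'n' x 4
  's' x 3
  'n' x 2
RLE = "d1n4s3n2"


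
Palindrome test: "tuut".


Word: "tuut"
Reversed: "tuut"
Forward == Backward? tuut == tuut
Palindrome = Yes


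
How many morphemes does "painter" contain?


Word: "painter"
Morphemes: paint | -er
Each morpheme carries meaning
= 2 morphemes


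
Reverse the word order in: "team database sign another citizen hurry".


Original: "team database sign another citizen hurry"
Words (1..n): team | database | sign | another | citizen | hurry
Reversed (n..1): hurry | citizen | another | sign | database | team
Result = "hurry citizen another sign database team"


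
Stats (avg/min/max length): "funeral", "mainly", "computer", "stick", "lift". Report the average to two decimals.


Lengths: "funeral"=7, "mainly"=6, "computer"=8, "stick"=5, "lift"=4
Sum = 30, Count = 5
Average = 30/5 = 6.00
= avg=6.00, min=4, max=8


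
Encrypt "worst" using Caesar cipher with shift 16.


Word: "worst"
Shift: 16
Each letter → (letter + shift) mod 26:
  'w' (22) + 16 = 12 → 'm'
  'o' (14) + 16 = 4 → 'e'
  'r' (17) + 16 = 7 → 'h'
  's' (18) + 16 = 8 → 'i'
  't' (19) + 16 = 9 → 'j'
Result = "mehij"


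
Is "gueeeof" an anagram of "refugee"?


Word 1: "refugee" → sorted: eeefgru
Word 2: "gueeeof" → sorted: eeefgou
Same letters? eeefgru != eeefgou
Anagram = No


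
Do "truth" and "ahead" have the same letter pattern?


Pattern of "truth": [0, 1, 2, 0, 3]
Pattern of "ahead": [0, 1, 2, 0, 3]
Patterns match
Same pattern = Yes


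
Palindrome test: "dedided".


Word: "dedided"
Reversed: "dedided"
Forward == Backward? dedided == dedided
Palindrome = Yes


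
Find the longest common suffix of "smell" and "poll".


Word 1: "smell"
Word 2: "poll"
Comparing from end:
  Pos -1: 'l' == 'l'
  Pos -2: 'l' == 'l'
  Pos -3: 'e' != 'o' (stop)
LCS = "ll" (length 2)


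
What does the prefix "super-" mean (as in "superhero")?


Prefix: super-
Example: superhero = super- + hero
Meaning = above / beyond


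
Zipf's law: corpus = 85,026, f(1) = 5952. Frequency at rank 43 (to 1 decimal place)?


Zipf's law: f(r) = f(1) / r
f(1) = 5952
f(43) = 5952 / 43
= 138.4 occurrences


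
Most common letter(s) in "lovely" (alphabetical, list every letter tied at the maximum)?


Word: "lovely"
Letter counts:
  'e': 1
  'l': 2
  'o': 1
  'v': 1
  'y': 1
Maximum count = 2
Most frequent = 'l' (2 times each)


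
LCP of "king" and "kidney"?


Word 1: "king"
Word 2: "kidney"
Comparing from start:
  Pos 0: 'k' == 'k'
  Pos 1: 'i' == 'i'
  Pos 2: 'n' != 'd' (stop)
LCP = "ki" (length 2)


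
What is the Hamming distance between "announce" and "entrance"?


Comparing character by character (same length = 8):
  Pos 0: 'a' vs 'e' !=
  Pos 1: 'n' vs 'n' =
  Pos 2: 'n' vs 't' !=
  Pos 3: 'o' vs 'r' !=
  Pos 4: 'u' vs 'a' !=
  Pos 5: 'n' vs 'n' =
  Pos 6: 'c' vs 'c' =
  Pos 7: 'e' vs 'e' =
Hamming distance = 4


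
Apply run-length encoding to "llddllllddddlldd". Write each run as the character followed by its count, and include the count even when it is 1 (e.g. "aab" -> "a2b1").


String: "llddllllddddlldd"
Scanning for consecutive runs:
  'l' x 2
  'd' x 2
  'l' x 4
  'd' x 4
  'l' x 2
  'd' x 2
RLE = "l2d2l4d4l2d2"


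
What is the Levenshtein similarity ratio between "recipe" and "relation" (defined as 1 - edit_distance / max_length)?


Word 1: "recipe" (length 6)
Word 2: "relation" (length 8)
One optimal edit sequence:
  1. keep 'r'
  2. keep 'e'
  3. insert 'l'  (+1)
  4. insert 'a'  (+1)
  5. substitute 'c' -> 't'  (+1)
  6. keep 'i'
  7. substitute 'p' -> 'o'  (+1)
  8. substitute 'e' -> 'n'  (+1)
Edit distance = 5
Max length = max(6, 8) = 8
Similarity = 1 - 5/8
= 0.3750


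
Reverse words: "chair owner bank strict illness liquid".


Original: "chair owner bank strict illness liquid"
Words (1..n): chair | owner | bank | strict | illness | liquid
Reversed (n..1): liquid | illness | strict | bank | owner | chair
Result = "liquid illness strict bank owner chair"


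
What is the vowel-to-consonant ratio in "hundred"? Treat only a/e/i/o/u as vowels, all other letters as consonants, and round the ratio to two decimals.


Word: "hundred"
Vowels (a,e,i,o,u): 2
Consonants: 5
Ratio = 2/5
= 0.40


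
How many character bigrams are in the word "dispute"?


Word: "dispute" (length 7)
Number of 2-grams = length - 2 + 1 = 7 - 2 + 1
= 6


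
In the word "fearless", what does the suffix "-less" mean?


Suffix: -less
Example: fearless (fear + -less)
Meaning = without


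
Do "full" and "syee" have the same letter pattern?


Pattern of "full": [0, 1, 2, 2]
Pattern of "syee": [0, 1, 2, 2]
Patterns match
Same pattern = Yes


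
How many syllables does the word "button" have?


Word: "button"
Syllable breakdown: but-ton
Counting: 2 parts
= 2 syllables


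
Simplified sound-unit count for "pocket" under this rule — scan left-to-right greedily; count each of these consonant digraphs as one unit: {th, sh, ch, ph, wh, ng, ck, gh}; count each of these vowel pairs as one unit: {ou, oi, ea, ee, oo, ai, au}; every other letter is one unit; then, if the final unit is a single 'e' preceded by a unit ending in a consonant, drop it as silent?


Word: "pocket" (6 letters)
Left-to-right scan:
  [1] 'p' (letter)
  [2] 'o' (letter)
  [3] 'ck' (digraph)
  [4] 'e' (letter)
  [5] 't' (letter)
Units from scan: 5
Sound units = 5 units


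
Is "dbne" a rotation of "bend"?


Word: "bend", Candidate: "dbne"
Method: check if candidate is substring of word+word
"bendbend" contains "dbne"? No
Is rotation = No


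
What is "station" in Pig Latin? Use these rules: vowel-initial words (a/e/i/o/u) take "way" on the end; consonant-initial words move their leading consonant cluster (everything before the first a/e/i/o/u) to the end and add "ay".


Word: "station"
Starts with consonant(s) → move to end, add 'ay'
Consonant cluster: "st"
Pig Latin = "ationstay"


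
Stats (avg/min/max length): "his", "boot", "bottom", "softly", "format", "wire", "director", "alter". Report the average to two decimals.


Lengths: "his"=3, "boot"=4, "bottom"=6, "softly"=6, "format"=6, "wire"=4, "director"=8, "alter"=5
Sum = 42, Count = 8
Average = 42/8 = 5.25
= avg=5.25, min=3, max=8


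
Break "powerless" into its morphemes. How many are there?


Word: "powerless"
Morphemes: power + -less
Each morpheme carries meaning
= 2 morphemes


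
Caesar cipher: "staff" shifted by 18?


Word: "staff"
Shift: 18
Each letter → (letter + shift) mod 26:
  's' (18) + 18 = 10 → 'k'
  't' (19) + 18 = 11 → 'l'
  'a' (0) + 18 = 18 → 's'
  'f' (5) + 18 = 23 → 'x'
  'f' (5) + 18 = 23 → 'x'
Result = "klsxx"


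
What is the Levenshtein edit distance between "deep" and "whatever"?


Word 1: "deep" (length 4)
Word 2: "whatever" (length 8)
One optimal edit sequence (insert/delete/substitute each cost 1):
  1. insert 'w'  (+1)
  2. insert 'h'  (+1)
  3. insert 'a'  (+1)
  4. substitute 'd' -> 't'  (+1)
  5. keep 'e'
  6. insert 'v'  (+1)
  7. keep 'e'
  8. substitute 'p' -> 'r'  (+1)
Total edit operations: 6
Edit distance = 6


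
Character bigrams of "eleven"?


Word: "eleven" (length 6)
Number of bigrams = 6 - 2 + 1 = 5
  Position 0: "el"
  Position 1: "le"
  Position 2: "ev"
  Position 3: "ve"
  Position 4: "en"
Bigrams = "el", "le", "ev", "ve", "en"


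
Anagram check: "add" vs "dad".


Word 1: "add" → sorted: add
Word 2: "dad" → sorted: add
Same letters? add == add
Anagram = Yes


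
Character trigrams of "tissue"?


Word: "tissue" (length 6)
Number of trigrams = 6 - 3 + 1 = 4
  Position 0: "tis"
  Position 1: "iss"
  Position 2: "ssu"
  Position 3: "sue"
Trigrams = "tis", "iss", "ssu", "sue"


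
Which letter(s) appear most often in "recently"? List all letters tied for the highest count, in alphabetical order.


Word: "recently"
Letter counts:
  'c': 1
  'e': 2
  'l': 1
  'n': 1
  'r': 1
  't': 1
  'y': 1
Maximum count = 2
Most frequent = 'e' (2 times each)


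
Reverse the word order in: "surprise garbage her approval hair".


Original: "surprise garbage her approval hair"
Words (1..n): surprise | garbage | her | approval | hair
Reversed (n..1): hair | approval | her | garbage | surprise
Result = "hair approval her garbage surprise"


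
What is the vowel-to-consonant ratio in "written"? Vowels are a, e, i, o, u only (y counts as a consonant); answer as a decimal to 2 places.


Word: "written"
Vowels (a,e,i,o,u): 2
Consonants: 5
Ratio = 2/5
= 0.40


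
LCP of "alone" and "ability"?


Word 1: "alone"
Word 2: "ability"
Comparing from start:
  Pos 0: 'a' == 'a'
  Pos 1: 'l' != 'b' (stop)
LCP = "a" (length 1)


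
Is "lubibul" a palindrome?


Word: "lubibul"
Reversed: "lubibul"
Forward == Backward? lubibul == lubibul
Palindrome = Yes


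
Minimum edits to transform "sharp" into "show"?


Word 1: "sharp" (length 5)
Word 2: "show" (length 4)
One optimal edit sequence (insert/delete/substitute each cost 1):
  1. keep 's'
  2. keep 'h'
  3. delete 'a'  (+1)
  4. substitute 'r' -> 'o'  (+1)
  5. substitute 'p' -> 'w'  (+1)
Total edit operations: 3
Edit distance = 3


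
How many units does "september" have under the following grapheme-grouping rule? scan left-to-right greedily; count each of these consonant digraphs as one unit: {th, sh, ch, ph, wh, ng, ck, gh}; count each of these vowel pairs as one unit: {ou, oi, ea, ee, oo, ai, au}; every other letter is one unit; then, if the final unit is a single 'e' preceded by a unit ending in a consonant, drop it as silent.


Word: "september" (9 letters)
Left-to-right scan:
  [1] 's' (letter)
  [2] 'e' (letter)
  [3] 'p' (letter)
  [4] 't' (letter)
  [5] 'e' (letter)
  [6] 'm' (letter)
  [7] 'b' (letter)
  [8] 'e' (letter)
  [9] 'r' (letter)
Units from scan: 9
Sound units = 9 units


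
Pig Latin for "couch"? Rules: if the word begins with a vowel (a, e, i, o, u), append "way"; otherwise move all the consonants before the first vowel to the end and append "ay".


Word: "couch"
Starts with consonant(s) → move to end, add 'ay'
Consonant cluster: "c"
Pig Latin = "ouchcay"


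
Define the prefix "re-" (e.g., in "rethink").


Prefix: re-
As in: rethink -> re- + think
Meaning = again


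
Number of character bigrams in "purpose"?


Word: "purpose" (length 7)
Number of 2-grams = length - 2 + 1 = 7 - 2 + 1
= 6


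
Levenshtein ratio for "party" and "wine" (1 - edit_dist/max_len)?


Word 1: "party" (length 5)
Word 2: "wine" (length 4)
One optimal edit sequence:
  1. delete 'p'  (+1)
  2. substitute 'a' -> 'w'  (+1)
  3. substitute 'r' -> 'i'  (+1)
  4. substitute 't' -> 'n'  (+1)
  5. substitute 'y' -> 'e'  (+1)
Edit distance = 5
Max length = max(5, 4) = 5
Similarity = 1 - 5/5
= 0.0000


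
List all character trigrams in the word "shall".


Word: "shall" (length 5)
Number of trigrams = 5 - 3 + 1 = 3
  Position 0: "sha"
  Position 1: "hal"
  Position 2: "all"
Trigrams = "sha", "hal", "all"


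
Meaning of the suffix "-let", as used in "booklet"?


Suffix: -let
Example: booklet (book + -let)
Meaning = small


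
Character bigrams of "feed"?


Word: "feed" (length 4)
Number of bigrams = 4 - 2 + 1 = 3
  Position 0: "fe"
  Position 1: "ee"
  Position 2: "ed"
Bigrams = "fe", "ee", "ed"


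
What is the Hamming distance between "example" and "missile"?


Comparing character by character (same length = 7):
  Pos 0: 'e' vs 'm' !=
  Pos 1: 'x' vs 'i' !=
  Pos 2: 'a' vs 's' !=
  Pos 3: 'm' vs 's' !=
  Pos 4: 'p' vs 'i' !=
  Pos 5: 'l' vs 'l' =
  Pos 6: 'e' vs 'e' =
Hamming distance = 5


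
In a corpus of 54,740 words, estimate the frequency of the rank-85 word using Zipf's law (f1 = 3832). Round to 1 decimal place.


Zipf's law: f(r) = f(1) / r
f(1) = 3832
f(85) = 3832 / 85
= 45.1 occurrences


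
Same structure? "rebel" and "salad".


Pattern of "rebel": [0, 1, 2, 1, 3]
Pattern of "salad": [0, 1, 2, 1, 3]
Patterns match
Same pattern = Yes


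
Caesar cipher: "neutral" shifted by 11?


Word: "neutral"
Shift: 11
Each letter → (letter + shift) mod 26:
  'n' (13) + 11 = 24 → 'y'
  'e' (4) + 11 = 15 → 'p'
  'u' (20) + 11 = 5 → 'f'
  't' (19) + 11 = 4 → 'e'
  'r' (17) + 11 = 2 → 'c'
  'a' (0) + 11 = 11 → 'l'
  'l' (11) + 11 = 22 → 'w'
Result = "ypfeclw"


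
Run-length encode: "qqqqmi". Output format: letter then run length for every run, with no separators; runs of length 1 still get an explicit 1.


String: "qqqqmi"
Scanning for consecutive runs:
  'q' x 4
  'm' x 1
  'i' x 1
RLE = "q4m1i1"


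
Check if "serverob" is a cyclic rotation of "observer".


Word: "observer", Candidate: "serverob"
Method: check if candidate is substring of word+word
"observerobserver" contains "serverob"? Yes
Is rotation = Yes


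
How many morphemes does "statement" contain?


Word: "statement"
Morphemes: state / -ment
Each morpheme carries meaning
= 2 morphemes


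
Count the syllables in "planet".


Word: "planet"
Syllable breakdown: plan | et
Counting: 2 parts
= 2 syllables


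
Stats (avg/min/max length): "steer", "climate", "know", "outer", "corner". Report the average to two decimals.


Lengths: "steer"=5, "climate"=7, "know"=4, "outer"=5, "corner"=6
Sum = 27, Count = 5
Average = 27/5 = 5.40
= avg=5.40, min=4, max=7


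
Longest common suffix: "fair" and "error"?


Word 1: "fair"
Word 2: "error"
Comparing from end:
  Pos -1: 'r' == 'r'
  Pos -2: 'i' != 'o' (stop)
LCS = "r" (length 1)


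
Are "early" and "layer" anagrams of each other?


Word 1: "early" → sorted: aelry
Word 2: "layer" → sorted: aelry
Same letters? aelry == aelry
Anagram = Yes


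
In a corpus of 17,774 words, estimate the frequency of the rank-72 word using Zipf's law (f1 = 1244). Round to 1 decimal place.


Zipf's law: f(r) = f(1) / r
f(1) = 1244
f(72) = 1244 / 72
= 17.3 occurrences


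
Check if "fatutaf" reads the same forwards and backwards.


Word: "fatutaf"
Reversed: "fatutaf"
Forward == Backward? fatutaf == fatutaf
Palindrome = Yes


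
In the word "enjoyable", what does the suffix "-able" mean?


Suffix: -able
Example: enjoyable = enjoy + -able
Meaning = capable of


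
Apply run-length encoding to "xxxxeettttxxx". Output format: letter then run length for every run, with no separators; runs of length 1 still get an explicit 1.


String: "xxxxeettttxxx"
Scanning for consecutive runs:
  'x' x 4
  'e' x 2
  't' x 4
  'x' x 3
RLE = "x4e2t4x3"


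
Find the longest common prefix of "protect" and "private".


Word 1: "protect"
Word 2: "private"
Comparing from start:
  Pos 0: 'p' == 'p'
  Pos 1: 'r' == 'r'
  Pos 2: 'o' != 'i' (stop)
LCP = "pr" (length 2)


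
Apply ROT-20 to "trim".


Word: "trim"
Shift: 20
Each letter → (letter + shift) mod 26:
  't' (19) + 20 = 13 → 'n'
  'r' (17) + 20 = 11 → 'l'
  'i' (8) + 20 = 2 → 'c'
  'm' (12) + 20 = 6 → 'g'
Result = "nlcg"
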